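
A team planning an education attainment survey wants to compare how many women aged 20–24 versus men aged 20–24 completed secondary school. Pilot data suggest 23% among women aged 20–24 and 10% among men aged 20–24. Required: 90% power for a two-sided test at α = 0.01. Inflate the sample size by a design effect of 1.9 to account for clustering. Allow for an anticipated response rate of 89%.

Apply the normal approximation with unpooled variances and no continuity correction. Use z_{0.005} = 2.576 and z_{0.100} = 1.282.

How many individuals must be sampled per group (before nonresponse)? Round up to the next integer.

n = 503 per group

n = (z_{α/2} + z_β)² · [p₁(1−p₁) + p₂(1−p₂)] / (p₁ − p₂)²
  = (2.576 + 1.282)² · (0.23·0.77 + 0.10·0.90) / (0.13)²
  = (3.858)² · (0.1771 + 0.0900) / 0.0169
  = 14.8842 · 0.2671 / 0.0169
  = 235.24
Design effect: 1.9 × 235.24 = 446.96.
Adjust for 89% response: 446.96 / 0.89 = 502.20.
Round up → n = 503 per group.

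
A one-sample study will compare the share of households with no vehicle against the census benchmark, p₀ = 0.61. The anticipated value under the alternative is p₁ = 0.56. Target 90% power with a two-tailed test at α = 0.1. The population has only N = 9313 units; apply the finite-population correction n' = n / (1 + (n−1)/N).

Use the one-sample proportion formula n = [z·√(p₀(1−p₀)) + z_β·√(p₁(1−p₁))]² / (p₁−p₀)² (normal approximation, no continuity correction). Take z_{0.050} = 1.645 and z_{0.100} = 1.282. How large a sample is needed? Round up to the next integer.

n = 761

n = [z_{α/2}·√(p₀q₀) + z_β·√(p₁q₁)]² / (p₁ − p₀)²
  = [1.645·√(0.61·0.39) + 1.282·√(0.56·0.44)]² / (-0.05)²
  = [1.645·0.4877 + 1.282·0.4964]² / 0.0025
  = [1.4387]² / 0.0025
  = 827.96
Finite-population correction (N = 9313): 827.96 / (1 + (827.96 − 1)/9313) = 760.44.
Round up → n = 761.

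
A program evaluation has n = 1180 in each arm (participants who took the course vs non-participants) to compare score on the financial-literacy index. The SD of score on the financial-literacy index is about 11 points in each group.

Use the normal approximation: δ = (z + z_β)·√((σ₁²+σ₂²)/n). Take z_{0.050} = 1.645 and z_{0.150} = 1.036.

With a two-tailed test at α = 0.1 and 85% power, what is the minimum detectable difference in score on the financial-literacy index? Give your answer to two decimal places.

Minimum detectable difference ≈ 1.21 points

δ = (z_{α/2} + z_β) · √((σ₁²+σ₂²)/n)
  = (1.645 + 1.036) · √(242/1180)
  = 2.681 · √0.20508
  = 2.681 · 0.4529
  = 1.2141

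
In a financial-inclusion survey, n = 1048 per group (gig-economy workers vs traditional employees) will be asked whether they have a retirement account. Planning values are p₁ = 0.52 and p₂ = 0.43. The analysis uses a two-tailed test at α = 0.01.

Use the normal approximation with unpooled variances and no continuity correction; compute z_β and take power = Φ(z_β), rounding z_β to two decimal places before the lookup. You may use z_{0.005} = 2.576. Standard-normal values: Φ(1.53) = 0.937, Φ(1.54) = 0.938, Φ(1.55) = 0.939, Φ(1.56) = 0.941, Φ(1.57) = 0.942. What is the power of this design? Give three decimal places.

z_β = |p₁−p₂|·√(n/[p₁q₁+p₂q₂]) − z_{α/2}
    = 0.09 · √(1048/0.4947) − 2.576
    = 0.09 · 46.0267 − 2.576
    = 4.1424 − 2.576 = 1.5664 → 1.57
Power = Φ(1.57) = 0.942.

Power ≈ 0.942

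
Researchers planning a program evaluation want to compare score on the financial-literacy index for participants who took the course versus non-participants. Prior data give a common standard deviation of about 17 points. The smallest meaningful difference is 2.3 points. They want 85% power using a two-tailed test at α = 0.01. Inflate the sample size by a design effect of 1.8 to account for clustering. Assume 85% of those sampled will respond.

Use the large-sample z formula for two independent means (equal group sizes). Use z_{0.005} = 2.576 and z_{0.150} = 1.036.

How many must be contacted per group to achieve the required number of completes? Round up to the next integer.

n = 3019 per group

n = (z_{α/2} + z_β)² · (σ₁² + σ₂²) / δ²
  = (2.576 + 1.036)² · (2·17² = 578) / 2.3²
  = 13.0465 · 578 / 5.29
  = 1425.50
Design effect: 1.8 × 1425.50 = 2565.90.
Adjust for 85% response: 2565.90 / 0.85 = 3018.71.
Round up → n = 3019 per group.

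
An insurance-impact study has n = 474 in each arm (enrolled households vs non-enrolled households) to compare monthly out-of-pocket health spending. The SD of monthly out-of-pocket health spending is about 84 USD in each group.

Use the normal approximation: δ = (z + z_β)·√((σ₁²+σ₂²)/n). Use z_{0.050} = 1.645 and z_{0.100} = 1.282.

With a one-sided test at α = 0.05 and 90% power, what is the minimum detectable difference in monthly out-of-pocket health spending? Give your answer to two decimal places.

Minimum detectable difference ≈ 15.97 USD

δ = (z_α + z_β) · √((σ₁²+σ₂²)/n)
  = (1.645 + 1.282) · √(14112/474)
  = 2.927 · √29.7722
  = 2.927 · 5.4564
  = 15.9708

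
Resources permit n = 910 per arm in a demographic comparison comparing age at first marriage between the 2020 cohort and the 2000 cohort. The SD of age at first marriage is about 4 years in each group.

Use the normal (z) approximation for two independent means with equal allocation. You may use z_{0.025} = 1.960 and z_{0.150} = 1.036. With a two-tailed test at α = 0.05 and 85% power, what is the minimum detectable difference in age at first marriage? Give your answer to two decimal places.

δ = (z_{α/2} + z_β) · √((σ₁²+σ₂²)/n)
  = (1.960 + 1.036) · √(32/910)
  = 2.996 · √0.03516
  = 2.996 · 0.1875
  = 0.5618

Minimum detectable difference ≈ 0.56 years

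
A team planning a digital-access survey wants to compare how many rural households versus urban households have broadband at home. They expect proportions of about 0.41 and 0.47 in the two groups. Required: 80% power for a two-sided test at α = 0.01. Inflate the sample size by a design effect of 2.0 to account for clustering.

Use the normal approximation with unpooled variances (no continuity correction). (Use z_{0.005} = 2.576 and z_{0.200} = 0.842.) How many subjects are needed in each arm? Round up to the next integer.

n = 3187 per group

n = (z_{α/2} + z_β)² · [p₁(1−p₁) + p₂(1−p₂)] / (p₁ − p₂)²
  = (2.576 + 0.842)² · (0.41·0.59 + 0.47·0.53) / (-0.06)²
  = (3.418)² · (0.2419 + 0.2491) / 0.0036
  = 11.6827 · 0.4910 / 0.0036
  = 1593.39
Design effect: 2.0 × 1593.39 = 3186.79.
Round up → n = 3187 per group.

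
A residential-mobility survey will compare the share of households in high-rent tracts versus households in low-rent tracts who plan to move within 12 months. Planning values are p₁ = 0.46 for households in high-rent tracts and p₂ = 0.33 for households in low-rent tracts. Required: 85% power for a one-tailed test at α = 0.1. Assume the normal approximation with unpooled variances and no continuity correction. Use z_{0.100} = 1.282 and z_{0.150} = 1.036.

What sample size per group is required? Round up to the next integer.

n = 150 per group

n = (z_α + z_β)² · [p₁(1−p₁) + p₂(1−p₂)] / (p₁ − p₂)²
  = (1.282 + 1.036)² · (0.46·0.54 + 0.33·0.67) / (0.13)²
  = (2.318)² · (0.2484 + 0.2211) / 0.0169
  = 5.3731 · 0.4695 / 0.0169
  = 149.27
Round up → n = 150 per group.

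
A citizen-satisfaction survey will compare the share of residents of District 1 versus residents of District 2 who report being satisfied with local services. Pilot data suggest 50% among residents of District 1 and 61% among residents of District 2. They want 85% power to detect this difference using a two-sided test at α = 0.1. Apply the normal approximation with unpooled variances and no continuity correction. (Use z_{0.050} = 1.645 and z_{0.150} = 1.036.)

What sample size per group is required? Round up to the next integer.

n = 290 per group

n = (z_{α/2} + z_β)² · [p₁(1−p₁) + p₂(1−p₂)] / (p₁ − p₂)²
  = (1.645 + 1.036)² · (0.50·0.50 + 0.61·0.39) / (-0.11)²
  = (2.681)² · (0.2500 + 0.2379) / 0.0121
  = 7.1878 · 0.4879 / 0.0121
  = 289.83
Round up → n = 290 per group.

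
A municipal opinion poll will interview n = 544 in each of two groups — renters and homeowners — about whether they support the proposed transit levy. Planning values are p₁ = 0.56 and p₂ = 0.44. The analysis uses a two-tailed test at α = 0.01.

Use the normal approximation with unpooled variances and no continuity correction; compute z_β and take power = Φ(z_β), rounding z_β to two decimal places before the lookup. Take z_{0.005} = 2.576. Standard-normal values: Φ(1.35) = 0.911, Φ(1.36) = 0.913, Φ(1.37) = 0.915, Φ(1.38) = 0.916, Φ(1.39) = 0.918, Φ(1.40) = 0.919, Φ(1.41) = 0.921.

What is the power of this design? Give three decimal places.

Power ≈ 0.921

z_β = |p₁−p₂|·√(n/[p₁q₁+p₂q₂]) − z_{α/2}
    = 0.12 · √(544/0.4928) − 2.576
    = 0.12 · 33.2249 − 2.576
    = 3.9870 − 2.576 = 1.4110 → 1.41
Power = Φ(1.41) = 0.921.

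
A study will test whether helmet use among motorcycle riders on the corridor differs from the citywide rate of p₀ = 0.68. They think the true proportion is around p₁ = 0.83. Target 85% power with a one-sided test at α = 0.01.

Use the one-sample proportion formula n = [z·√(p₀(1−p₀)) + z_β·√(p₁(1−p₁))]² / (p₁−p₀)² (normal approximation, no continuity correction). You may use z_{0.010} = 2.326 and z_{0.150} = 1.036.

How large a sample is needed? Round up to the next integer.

n = [z_α·√(p₀q₀) + z_β·√(p₁q₁)]² / (p₁ − p₀)²
  = [2.326·√(0.68·0.32) + 1.036·√(0.83·0.17)]² / (0.15)²
  = [2.326·0.4665 + 1.036·0.3756]² / 0.0225
  = [1.4742]² / 0.0225
  = 96.59
Round up → n = 97.

n = 97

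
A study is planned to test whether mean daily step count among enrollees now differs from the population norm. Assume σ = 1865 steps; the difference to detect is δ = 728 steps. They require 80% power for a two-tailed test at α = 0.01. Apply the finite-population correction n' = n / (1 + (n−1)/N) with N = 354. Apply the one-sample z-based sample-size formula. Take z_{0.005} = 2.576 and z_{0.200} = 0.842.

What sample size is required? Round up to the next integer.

n = (z_{α/2} + z_β)² · σ² / δ²
  = (2.576 + 0.842)² · 1865² / 728²
  = 11.6827 · 3478225 / 529984
  = 76.67
Finite-population correction (N = 354): 76.67 / (1 + (76.67 − 1)/354) = 63.17.
Round up → n = 64.

n = 64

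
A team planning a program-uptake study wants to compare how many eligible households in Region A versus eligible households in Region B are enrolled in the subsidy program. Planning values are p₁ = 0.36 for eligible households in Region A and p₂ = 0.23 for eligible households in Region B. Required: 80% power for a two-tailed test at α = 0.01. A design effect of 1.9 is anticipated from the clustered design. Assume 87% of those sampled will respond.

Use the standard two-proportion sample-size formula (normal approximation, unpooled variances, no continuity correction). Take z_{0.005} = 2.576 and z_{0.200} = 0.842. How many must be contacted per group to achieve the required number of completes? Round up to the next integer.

n = (z_{α/2} + z_β)² · [p₁(1−p₁) + p₂(1−p₂)] / (p₁ − p₂)²
  = (2.576 + 0.842)² · (0.36·0.64 + 0.23·0.77) / (0.13)²
  = (3.418)² · (0.2304 + 0.1771) / 0.0169
  = 11.6827 · 0.4075 / 0.0169
  = 281.70
Design effect: 1.9 × 281.70 = 535.23.
Adjust for 87% response: 535.23 / 0.87 = 615.20.
Round up → n = 616 per group.

n = 616 per group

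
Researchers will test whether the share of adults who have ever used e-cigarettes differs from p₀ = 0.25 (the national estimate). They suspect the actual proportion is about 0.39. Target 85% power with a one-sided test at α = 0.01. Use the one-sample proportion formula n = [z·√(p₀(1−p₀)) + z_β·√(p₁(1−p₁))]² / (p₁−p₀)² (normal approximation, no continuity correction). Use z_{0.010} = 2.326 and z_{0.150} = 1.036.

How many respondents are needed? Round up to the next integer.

n = [z_α·√(p₀q₀) + z_β·√(p₁q₁)]² / (p₁ − p₀)²
  = [2.326·√(0.25·0.75) + 1.036·√(0.39·0.61)]² / (0.14)²
  = [2.326·0.4330 + 1.036·0.4877]² / 0.0196
  = [1.5125]² / 0.0196
  = 116.72
Round up → n = 117.

n = 117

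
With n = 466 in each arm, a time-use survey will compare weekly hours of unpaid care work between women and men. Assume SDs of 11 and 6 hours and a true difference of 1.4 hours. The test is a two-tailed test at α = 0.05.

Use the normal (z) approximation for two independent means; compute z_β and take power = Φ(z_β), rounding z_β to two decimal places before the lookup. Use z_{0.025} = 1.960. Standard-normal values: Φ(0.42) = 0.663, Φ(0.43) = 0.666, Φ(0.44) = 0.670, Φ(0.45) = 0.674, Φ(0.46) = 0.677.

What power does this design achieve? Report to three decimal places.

Power ≈ 0.674

z_β = δ·√(n/(σ₁²+σ₂²)) − z_{α/2}
    = 1.4 · √(466/157) − 1.960
    = 1.4 · 1.72283 − 1.960
    = 2.4120 − 1.960 = 0.4520 → 0.45
Power = Φ(0.45) = 0.674.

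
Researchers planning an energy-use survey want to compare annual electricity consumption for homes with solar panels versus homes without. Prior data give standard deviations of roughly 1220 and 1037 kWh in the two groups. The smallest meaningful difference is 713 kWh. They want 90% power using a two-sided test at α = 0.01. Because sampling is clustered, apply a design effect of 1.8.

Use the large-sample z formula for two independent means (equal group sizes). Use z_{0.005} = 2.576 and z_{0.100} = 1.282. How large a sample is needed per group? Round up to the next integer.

n = (z_{α/2} + z_β)² · (σ₁² + σ₂²) / δ²
  = (2.576 + 1.282)² · (1220² + 1037² = 2563769) / 713²
  = 14.8842 · 2563769 / 508369
  = 75.06
Design effect: 1.8 × 75.06 = 135.11.
Round up → n = 136 per group.

n = 136 per group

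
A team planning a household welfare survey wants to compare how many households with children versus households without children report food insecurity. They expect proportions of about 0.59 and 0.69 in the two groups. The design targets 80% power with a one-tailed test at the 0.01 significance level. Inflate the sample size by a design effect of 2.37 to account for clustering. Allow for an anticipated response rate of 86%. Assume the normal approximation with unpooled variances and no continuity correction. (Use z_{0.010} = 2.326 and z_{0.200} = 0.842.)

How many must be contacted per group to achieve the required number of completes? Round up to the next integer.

n = 1261 per group

n = (z_α + z_β)² · [p₁(1−p₁) + p₂(1−p₂)] / (p₁ − p₂)²
  = (2.326 + 0.842)² · (0.59·0.41 + 0.69·0.31) / (-0.10)²
  = (3.168)² · (0.2419 + 0.2139) / 0.0100
  = 10.0362 · 0.4558 / 0.0100
  = 457.45
Design effect: 2.37 × 457.45 = 1084.16.
Adjust for 86% response: 1084.16 / 0.86 = 1260.65.
Round up → n = 1261 per group.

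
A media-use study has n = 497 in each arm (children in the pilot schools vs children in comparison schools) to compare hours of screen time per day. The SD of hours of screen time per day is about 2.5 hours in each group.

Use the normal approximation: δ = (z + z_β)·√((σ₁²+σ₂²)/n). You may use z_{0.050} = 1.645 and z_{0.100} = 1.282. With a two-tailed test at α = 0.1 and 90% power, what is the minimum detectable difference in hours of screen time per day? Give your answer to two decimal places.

Minimum detectable difference ≈ 0.46 hours

δ = (z_{α/2} + z_β) · √((σ₁²+σ₂²)/n)
  = (1.645 + 1.282) · √(12.5/497)
  = 2.927 · √0.02515
  = 2.927 · 0.1586
  = 0.4642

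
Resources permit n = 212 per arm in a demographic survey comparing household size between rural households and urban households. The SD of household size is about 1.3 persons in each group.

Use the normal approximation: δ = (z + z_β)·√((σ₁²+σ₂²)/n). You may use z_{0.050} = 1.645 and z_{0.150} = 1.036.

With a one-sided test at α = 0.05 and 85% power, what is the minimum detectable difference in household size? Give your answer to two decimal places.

δ = (z_α + z_β) · √((σ₁²+σ₂²)/n)
  = (1.645 + 1.036) · √(3.38/212)
  = 2.681 · √0.01594
  = 2.681 · 0.1263
  = 0.3385

Minimum detectable difference ≈ 0.34 persons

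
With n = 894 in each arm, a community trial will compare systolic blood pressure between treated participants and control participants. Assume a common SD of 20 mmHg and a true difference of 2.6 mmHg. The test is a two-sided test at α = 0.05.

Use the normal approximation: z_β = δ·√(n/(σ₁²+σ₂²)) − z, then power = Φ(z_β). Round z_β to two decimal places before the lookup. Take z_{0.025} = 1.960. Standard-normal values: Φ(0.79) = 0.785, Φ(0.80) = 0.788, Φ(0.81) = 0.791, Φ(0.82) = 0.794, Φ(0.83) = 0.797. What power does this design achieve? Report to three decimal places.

z_β = δ·√(n/(σ₁²+σ₂²)) − z_{α/2}
    = 2.6 · √(894/800) − 1.960
    = 2.6 · 1.05712 − 1.960
    = 2.7485 − 1.960 = 0.7885 → 0.79
Power = Φ(0.79) = 0.785.

Power ≈ 0.785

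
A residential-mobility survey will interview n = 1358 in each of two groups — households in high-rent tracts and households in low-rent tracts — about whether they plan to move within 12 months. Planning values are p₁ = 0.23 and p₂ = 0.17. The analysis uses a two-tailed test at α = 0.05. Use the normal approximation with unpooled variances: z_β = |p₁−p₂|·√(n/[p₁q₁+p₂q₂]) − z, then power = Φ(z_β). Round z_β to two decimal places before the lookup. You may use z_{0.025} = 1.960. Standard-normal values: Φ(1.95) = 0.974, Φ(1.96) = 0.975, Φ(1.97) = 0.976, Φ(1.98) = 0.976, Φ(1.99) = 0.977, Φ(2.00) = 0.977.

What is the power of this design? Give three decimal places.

z_β = |p₁−p₂|·√(n/[p₁q₁+p₂q₂]) − z_{α/2}
    = 0.06 · √(1358/0.3182) − 1.960
    = 0.06 · 65.3281 − 1.960
    = 3.9197 − 1.960 = 1.9597 → 1.96
Power = Φ(1.96) = 0.975.

Power ≈ 0.975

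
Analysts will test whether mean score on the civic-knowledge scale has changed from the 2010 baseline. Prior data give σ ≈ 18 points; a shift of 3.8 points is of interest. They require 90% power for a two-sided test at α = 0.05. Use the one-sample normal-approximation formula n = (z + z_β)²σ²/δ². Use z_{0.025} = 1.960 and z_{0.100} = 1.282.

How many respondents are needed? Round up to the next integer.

n = 236

n = (z_{α/2} + z_β)² · σ² / δ²
  = (1.960 + 1.282)² · 18² / 3.8²
  = 10.5106 · 324 / 14.44
  = 235.83
Round up → n = 236.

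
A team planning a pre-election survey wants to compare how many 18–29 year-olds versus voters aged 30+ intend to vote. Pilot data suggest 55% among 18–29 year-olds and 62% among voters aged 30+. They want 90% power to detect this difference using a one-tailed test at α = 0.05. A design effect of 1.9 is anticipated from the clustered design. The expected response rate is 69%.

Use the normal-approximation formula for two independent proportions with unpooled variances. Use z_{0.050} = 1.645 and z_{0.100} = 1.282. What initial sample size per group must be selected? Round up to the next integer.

n = (z_α + z_β)² · [p₁(1−p₁) + p₂(1−p₂)] / (p₁ − p₂)²
  = (1.645 + 1.282)² · (0.55·0.45 + 0.62·0.38) / (-0.07)²
  = (2.927)² · (0.2475 + 0.2356) / 0.0049
  = 8.5673 · 0.4831 / 0.0049
  = 844.67
Design effect: 1.9 × 844.67 = 1604.87.
Adjust for 69% response: 1604.87 / 0.69 = 2325.90.
Round up → n = 2326 per group.

n = 2326 per group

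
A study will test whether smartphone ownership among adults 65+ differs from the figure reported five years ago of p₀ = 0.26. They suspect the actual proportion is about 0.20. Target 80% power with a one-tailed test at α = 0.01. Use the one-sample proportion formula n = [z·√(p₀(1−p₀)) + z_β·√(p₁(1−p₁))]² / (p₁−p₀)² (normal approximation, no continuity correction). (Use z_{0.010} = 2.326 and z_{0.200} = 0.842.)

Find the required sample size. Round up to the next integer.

n = 512

n = [z_α·√(p₀q₀) + z_β·√(p₁q₁)]² / (p₁ − p₀)²
  = [2.326·√(0.26·0.74) + 0.842·√(0.20·0.80)]² / (-0.06)²
  = [2.326·0.4386 + 0.842·0.4000]² / 0.0036
  = [1.3571]² / 0.0036
  = 511.56
Round up → n = 512.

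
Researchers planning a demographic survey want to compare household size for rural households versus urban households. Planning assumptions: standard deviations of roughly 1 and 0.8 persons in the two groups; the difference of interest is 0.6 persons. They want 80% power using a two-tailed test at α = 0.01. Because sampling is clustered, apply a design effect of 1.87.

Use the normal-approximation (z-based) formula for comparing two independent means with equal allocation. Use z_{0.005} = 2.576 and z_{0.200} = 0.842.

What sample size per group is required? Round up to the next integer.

n = 100 per group

n = (z_{α/2} + z_β)² · (σ₁² + σ₂²) / δ²
  = (2.576 + 0.842)² · (1² + 0.8² = 1.64) / 0.6²
  = 11.6827 · 1.64 / 0.36
  = 53.22
Design effect: 1.87 × 53.22 = 99.52.
Round up → n = 100 per group.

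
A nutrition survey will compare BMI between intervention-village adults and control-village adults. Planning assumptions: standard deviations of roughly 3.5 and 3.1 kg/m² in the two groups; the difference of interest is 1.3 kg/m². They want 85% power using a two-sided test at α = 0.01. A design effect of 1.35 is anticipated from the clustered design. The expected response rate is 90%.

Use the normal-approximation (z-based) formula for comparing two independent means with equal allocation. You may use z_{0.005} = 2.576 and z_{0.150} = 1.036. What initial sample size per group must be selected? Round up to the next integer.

n = (z_{α/2} + z_β)² · (σ₁² + σ₂²) / δ²
  = (2.576 + 1.036)² · (3.5² + 3.1² = 21.86) / 1.3²
  = 13.0465 · 21.86 / 1.69
  = 168.76
Design effect: 1.35 × 168.76 = 227.82.
Adjust for 90% response: 227.82 / 0.90 = 253.13.
Round up → n = 254 per group.

n = 254 per group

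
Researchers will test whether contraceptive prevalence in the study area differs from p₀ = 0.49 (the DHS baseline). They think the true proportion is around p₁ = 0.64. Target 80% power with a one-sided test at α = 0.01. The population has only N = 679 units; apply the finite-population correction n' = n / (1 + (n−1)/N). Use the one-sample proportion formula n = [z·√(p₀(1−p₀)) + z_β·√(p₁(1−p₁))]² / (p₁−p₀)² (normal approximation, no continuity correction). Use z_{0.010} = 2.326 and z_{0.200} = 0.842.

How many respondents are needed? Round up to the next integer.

n = 95

n = [z_α·√(p₀q₀) + z_β·√(p₁q₁)]² / (p₁ − p₀)²
  = [2.326·√(0.49·0.51) + 0.842·√(0.64·0.36)]² / (0.15)²
  = [2.326·0.4999 + 0.842·0.4800]² / 0.0225
  = [1.5669]² / 0.0225
  = 109.12
Finite-population correction (N = 679): 109.12 / (1 + (109.12 − 1)/679) = 94.13.
Round up → n = 95.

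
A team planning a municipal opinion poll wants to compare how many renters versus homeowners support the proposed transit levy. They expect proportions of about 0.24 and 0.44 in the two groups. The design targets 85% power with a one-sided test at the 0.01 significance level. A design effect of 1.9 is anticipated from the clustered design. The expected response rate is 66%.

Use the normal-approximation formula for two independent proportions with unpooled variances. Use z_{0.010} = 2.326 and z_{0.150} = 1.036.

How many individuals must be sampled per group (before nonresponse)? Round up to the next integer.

n = 349 per group

n = (z_α + z_β)² · [p₁(1−p₁) + p₂(1−p₂)] / (p₁ − p₂)²
  = (2.326 + 1.036)² · (0.24·0.76 + 0.44·0.56) / (-0.20)²
  = (3.362)² · (0.1824 + 0.2464) / 0.0400
  = 11.3030 · 0.4288 / 0.0400
  = 121.17
Design effect: 1.9 × 121.17 = 230.22.
Adjust for 66% response: 230.22 / 0.66 = 348.82.
Round up → n = 349 per group.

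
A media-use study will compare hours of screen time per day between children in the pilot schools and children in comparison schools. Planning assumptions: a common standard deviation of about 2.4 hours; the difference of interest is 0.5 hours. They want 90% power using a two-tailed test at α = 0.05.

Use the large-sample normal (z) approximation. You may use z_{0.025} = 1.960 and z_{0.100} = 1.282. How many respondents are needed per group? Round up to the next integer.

n = 485 per group

n = (z_{α/2} + z_β)² · (σ₁² + σ₂²) / δ²
  = (1.960 + 1.282)² · (2·2.4² = 11.52) / 0.5²
  = 10.5106 · 11.52 / 0.25
  = 484.33
Round up → n = 485 per group.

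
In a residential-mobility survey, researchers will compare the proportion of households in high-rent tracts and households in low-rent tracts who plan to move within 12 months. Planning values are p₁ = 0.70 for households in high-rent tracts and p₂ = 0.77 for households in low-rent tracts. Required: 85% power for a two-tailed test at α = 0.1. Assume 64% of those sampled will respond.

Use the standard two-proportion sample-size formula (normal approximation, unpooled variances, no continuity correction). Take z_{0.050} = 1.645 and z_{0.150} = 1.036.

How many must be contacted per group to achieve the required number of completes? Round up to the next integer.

n = 888 per group

n = (z_{α/2} + z_β)² · [p₁(1−p₁) + p₂(1−p₂)] / (p₁ − p₂)²
  = (1.645 + 1.036)² · (0.70·0.30 + 0.77·0.23) / (-0.07)²
  = (2.681)² · (0.2100 + 0.1771) / 0.0049
  = 7.1878 · 0.3871 / 0.0049
  = 567.83
Adjust for 64% response: 567.83 / 0.64 = 887.24.
Round up → n = 888 per group.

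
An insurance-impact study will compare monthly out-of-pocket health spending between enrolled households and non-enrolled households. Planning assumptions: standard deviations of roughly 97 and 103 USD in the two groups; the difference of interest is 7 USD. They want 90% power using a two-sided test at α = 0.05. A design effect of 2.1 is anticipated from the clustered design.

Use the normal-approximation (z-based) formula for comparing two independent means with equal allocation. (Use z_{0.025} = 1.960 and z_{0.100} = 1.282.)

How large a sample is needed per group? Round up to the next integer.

n = (z_{α/2} + z_β)² · (σ₁² + σ₂²) / δ²
  = (1.960 + 1.282)² · (97² + 103² = 20018) / 7²
  = 10.5106 · 20018 / 49
  = 4293.89
Design effect: 2.1 × 4293.89 = 9017.16.
Round up → n = 9018 per group.

n = 9018 per group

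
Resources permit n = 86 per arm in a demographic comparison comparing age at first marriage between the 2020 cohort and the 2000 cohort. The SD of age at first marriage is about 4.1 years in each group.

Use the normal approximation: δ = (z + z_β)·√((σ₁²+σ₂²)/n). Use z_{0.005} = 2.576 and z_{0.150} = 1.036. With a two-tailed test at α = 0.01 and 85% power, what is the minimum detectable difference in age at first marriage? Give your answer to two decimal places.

δ = (z_{α/2} + z_β) · √((σ₁²+σ₂²)/n)
  = (2.576 + 1.036) · √(33.62/86)
  = 3.612 · √0.39093
  = 3.612 · 0.6252
  = 2.2584

Minimum detectable difference ≈ 2.26 years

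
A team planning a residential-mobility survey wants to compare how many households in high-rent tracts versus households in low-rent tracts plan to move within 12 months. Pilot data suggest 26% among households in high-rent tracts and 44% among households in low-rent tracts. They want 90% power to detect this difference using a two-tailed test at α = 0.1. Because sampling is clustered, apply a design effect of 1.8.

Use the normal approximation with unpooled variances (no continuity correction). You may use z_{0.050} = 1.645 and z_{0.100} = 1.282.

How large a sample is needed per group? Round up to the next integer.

n = (z_{α/2} + z_β)² · [p₁(1−p₁) + p₂(1−p₂)] / (p₁ − p₂)²
  = (1.645 + 1.282)² · (0.26·0.74 + 0.44·0.56) / (-0.18)²
  = (2.927)² · (0.1924 + 0.2464) / 0.0324
  = 8.5673 · 0.4388 / 0.0324
  = 116.03
Design effect: 1.8 × 116.03 = 208.85.
Round up → n = 209 per group.

n = 209 per group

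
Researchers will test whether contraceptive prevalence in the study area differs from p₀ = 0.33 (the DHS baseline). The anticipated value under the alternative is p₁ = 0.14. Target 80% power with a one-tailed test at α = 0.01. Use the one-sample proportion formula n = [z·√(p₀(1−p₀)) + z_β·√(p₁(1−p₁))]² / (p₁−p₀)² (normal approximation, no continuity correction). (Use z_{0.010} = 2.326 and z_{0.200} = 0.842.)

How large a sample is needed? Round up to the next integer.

n = [z_α·√(p₀q₀) + z_β·√(p₁q₁)]² / (p₁ − p₀)²
  = [2.326·√(0.33·0.67) + 0.842·√(0.14·0.86)]² / (-0.19)²
  = [2.326·0.4702 + 0.842·0.3470]² / 0.0361
  = [1.3859]² / 0.0361
  = 53.20
Round up → n = 54.

n = 54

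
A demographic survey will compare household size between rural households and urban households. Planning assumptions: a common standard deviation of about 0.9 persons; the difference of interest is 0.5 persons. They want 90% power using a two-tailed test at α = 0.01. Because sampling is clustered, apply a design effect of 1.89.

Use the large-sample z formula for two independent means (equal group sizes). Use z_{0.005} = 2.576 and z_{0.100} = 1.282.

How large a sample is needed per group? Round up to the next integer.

n = 183 per group

n = (z_{α/2} + z_β)² · (σ₁² + σ₂²) / δ²
  = (2.576 + 1.282)² · (2·0.9² = 1.62) / 0.5²
  = 14.8842 · 1.62 / 0.25
  = 96.45
Design effect: 1.89 × 96.45 = 182.29.
Round up → n = 183 per group.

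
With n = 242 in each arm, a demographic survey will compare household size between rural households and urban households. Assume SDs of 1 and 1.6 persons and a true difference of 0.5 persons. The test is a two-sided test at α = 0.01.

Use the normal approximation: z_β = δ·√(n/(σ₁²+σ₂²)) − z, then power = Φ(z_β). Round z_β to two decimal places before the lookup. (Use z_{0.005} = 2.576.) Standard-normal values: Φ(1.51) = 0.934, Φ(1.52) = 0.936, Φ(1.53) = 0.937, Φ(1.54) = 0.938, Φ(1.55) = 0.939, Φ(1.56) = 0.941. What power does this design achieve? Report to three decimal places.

z_β = δ·√(n/(σ₁²+σ₂²)) − z_{α/2}
    = 0.5 · √(242/3.56) − 2.576
    = 0.5 · 8.24485 − 2.576
    = 4.1224 − 2.576 = 1.5464 → 1.55
Power = Φ(1.55) = 0.939.

Power ≈ 0.939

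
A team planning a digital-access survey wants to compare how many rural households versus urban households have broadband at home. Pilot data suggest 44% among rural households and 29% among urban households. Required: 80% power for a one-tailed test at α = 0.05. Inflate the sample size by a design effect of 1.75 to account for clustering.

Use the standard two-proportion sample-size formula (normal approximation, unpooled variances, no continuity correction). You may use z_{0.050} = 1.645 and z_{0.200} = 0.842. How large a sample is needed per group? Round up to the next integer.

n = (z_α + z_β)² · [p₁(1−p₁) + p₂(1−p₂)] / (p₁ − p₂)²
  = (1.645 + 0.842)² · (0.44·0.56 + 0.29·0.71) / (0.15)²
  = (2.487)² · (0.2464 + 0.2059) / 0.0225
  = 6.1852 · 0.4523 / 0.0225
  = 124.34
Design effect: 1.75 × 124.34 = 217.59.
Round up → n = 218 per group.

n = 218 per group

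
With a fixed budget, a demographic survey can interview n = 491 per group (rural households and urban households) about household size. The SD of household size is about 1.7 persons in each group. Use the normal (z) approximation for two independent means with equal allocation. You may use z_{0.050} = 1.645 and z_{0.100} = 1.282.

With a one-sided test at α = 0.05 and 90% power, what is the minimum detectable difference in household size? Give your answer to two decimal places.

Minimum detectable difference ≈ 0.32 persons

δ = (z_α + z_β) · √((σ₁²+σ₂²)/n)
  = (1.645 + 1.282) · √(5.78/491)
  = 2.927 · √0.01177
  = 2.927 · 0.1085
  = 0.3176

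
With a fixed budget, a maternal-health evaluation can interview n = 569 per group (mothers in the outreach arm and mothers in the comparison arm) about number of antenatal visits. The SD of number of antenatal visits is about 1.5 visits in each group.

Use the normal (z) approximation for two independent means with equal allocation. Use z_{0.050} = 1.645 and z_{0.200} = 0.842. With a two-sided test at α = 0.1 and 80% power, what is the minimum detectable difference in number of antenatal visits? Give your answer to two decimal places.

Minimum detectable difference ≈ 0.22 visits

δ = (z_{α/2} + z_β) · √((σ₁²+σ₂²)/n)
  = (1.645 + 0.842) · √(4.5/569)
  = 2.487 · √0.00791
  = 2.487 · 0.0889
  = 0.2212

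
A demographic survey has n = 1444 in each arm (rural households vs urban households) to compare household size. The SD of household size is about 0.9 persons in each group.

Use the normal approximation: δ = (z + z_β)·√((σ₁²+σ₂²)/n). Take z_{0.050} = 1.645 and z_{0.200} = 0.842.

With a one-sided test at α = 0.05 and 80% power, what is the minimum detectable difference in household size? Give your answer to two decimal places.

δ = (z_α + z_β) · √((σ₁²+σ₂²)/n)
  = (1.645 + 0.842) · √(1.62/1444)
  = 2.487 · √0.00112
  = 2.487 · 0.0335
  = 0.0833

Minimum detectable difference ≈ 0.08 persons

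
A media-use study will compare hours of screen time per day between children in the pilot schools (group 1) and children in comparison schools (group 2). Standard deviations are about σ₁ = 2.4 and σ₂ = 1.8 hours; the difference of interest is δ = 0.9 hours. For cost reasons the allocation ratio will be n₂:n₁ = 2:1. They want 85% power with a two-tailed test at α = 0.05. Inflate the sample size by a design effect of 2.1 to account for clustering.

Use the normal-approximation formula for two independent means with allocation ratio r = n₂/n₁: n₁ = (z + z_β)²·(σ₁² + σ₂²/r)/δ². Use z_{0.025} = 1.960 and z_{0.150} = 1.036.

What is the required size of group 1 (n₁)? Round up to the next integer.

n₁ = 172

n₁ = (z_{α/2} + z_β)² · (σ₁² + σ₂²/r) / δ²
   = (1.960 + 1.036)² · (2.4² + 1.8²/2) / 0.9²
   = 8.9760 · (5.76 + 1.62) / 0.81
   = 8.9760 · 7.38 / 0.81
   = 81.78
Design effect: 2.1 × 81.78 = 171.74.
Round up → n₁ = 172; n₂ = r·n₁ = 2 × 172 = 344.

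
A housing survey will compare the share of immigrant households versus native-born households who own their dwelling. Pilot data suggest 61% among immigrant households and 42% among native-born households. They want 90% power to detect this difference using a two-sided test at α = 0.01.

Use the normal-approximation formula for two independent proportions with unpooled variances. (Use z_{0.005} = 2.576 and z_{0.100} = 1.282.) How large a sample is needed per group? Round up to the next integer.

n = 199 per group

n = (z_{α/2} + z_β)² · [p₁(1−p₁) + p₂(1−p₂)] / (p₁ − p₂)²
  = (2.576 + 1.282)² · (0.61·0.39 + 0.42·0.58) / (0.19)²
  = (3.858)² · (0.2379 + 0.2436) / 0.0361
  = 14.8842 · 0.4815 / 0.0361
  = 198.52
Round up → n = 199 per group.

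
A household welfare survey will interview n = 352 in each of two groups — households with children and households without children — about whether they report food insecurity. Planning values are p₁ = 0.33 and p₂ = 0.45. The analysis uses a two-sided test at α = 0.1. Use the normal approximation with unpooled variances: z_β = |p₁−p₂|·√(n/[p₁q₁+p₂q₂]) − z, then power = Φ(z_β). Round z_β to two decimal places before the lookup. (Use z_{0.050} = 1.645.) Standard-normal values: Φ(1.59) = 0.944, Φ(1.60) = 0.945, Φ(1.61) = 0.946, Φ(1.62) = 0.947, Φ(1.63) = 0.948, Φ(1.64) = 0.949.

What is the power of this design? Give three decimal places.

Power ≈ 0.949

z_β = |p₁−p₂|·√(n/[p₁q₁+p₂q₂]) − z_{α/2}
    = 0.12 · √(352/0.4686) − 1.645
    = 0.12 · 27.4075 − 1.645
    = 3.2889 − 1.645 = 1.6439 → 1.64
Power = Φ(1.64) = 0.949.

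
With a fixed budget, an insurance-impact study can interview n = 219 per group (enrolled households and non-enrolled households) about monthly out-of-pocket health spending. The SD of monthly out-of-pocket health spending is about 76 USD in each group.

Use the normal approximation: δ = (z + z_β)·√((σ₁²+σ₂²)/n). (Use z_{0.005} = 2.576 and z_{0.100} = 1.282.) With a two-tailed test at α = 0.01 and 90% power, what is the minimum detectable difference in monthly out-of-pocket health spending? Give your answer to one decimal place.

δ = (z_{α/2} + z_β) · √((σ₁²+σ₂²)/n)
  = (2.576 + 1.282) · √(11552/219)
  = 3.858 · √52.7489
  = 3.858 · 7.2628
  = 28.0200

Minimum detectable difference ≈ 28.0 USD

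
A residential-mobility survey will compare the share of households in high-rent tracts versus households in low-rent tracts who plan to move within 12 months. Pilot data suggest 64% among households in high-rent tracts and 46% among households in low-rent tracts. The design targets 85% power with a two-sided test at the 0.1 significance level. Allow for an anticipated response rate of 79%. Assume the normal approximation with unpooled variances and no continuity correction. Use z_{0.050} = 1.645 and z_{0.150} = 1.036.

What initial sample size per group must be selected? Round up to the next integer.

n = 135 per group

n = (z_{α/2} + z_β)² · [p₁(1−p₁) + p₂(1−p₂)] / (p₁ − p₂)²
  = (1.645 + 1.036)² · (0.64·0.36 + 0.46·0.54) / (0.18)²
  = (2.681)² · (0.2304 + 0.2484) / 0.0324
  = 7.1878 · 0.4788 / 0.0324
  = 106.22
Adjust for 79% response: 106.22 / 0.79 = 134.45.
Round up → n = 135 per group.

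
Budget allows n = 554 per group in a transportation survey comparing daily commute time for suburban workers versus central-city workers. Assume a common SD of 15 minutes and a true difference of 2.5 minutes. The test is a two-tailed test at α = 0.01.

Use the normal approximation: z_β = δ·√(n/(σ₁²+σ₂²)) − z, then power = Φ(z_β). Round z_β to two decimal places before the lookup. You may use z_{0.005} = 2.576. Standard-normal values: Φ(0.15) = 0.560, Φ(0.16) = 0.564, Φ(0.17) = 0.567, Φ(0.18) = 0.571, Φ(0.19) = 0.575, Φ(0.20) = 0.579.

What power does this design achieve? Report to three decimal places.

z_β = δ·√(n/(σ₁²+σ₂²)) − z_{α/2}
    = 2.5 · √(554/450) − 2.576
    = 2.5 · 1.10955 − 2.576
    = 2.7739 − 2.576 = 0.1979 → 0.20
Power = Φ(0.20) = 0.579.

Power ≈ 0.579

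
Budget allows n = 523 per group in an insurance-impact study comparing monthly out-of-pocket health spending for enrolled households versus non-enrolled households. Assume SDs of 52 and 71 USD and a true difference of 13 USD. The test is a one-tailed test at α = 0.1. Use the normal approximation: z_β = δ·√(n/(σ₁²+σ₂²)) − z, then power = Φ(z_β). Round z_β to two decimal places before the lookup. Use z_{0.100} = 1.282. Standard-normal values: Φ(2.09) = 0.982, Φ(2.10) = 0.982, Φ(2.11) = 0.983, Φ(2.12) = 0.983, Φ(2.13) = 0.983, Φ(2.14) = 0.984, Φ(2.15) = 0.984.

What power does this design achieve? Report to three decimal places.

z_β = δ·√(n/(σ₁²+σ₂²)) − z_α
    = 13 · √(523/7745) − 1.282
    = 13 · 0.25986 − 1.282
    = 3.3782 − 1.282 = 2.0962 → 2.10
Power = Φ(2.10) = 0.982.

Power ≈ 0.982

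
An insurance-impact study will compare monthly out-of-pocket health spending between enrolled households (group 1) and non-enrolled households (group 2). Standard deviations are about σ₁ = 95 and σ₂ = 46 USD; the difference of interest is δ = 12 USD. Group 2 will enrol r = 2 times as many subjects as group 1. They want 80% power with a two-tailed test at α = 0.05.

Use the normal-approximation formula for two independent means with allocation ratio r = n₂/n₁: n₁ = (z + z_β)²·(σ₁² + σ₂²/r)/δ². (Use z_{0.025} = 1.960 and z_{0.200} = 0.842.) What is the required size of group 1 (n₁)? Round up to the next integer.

n₁ = (z_{α/2} + z_β)² · (σ₁² + σ₂²/r) / δ²
   = (1.960 + 0.842)² · (95² + 46²/2) / 12²
   = 7.8512 · (9025 + 1058) / 144
   = 7.8512 · 10083 / 144
   = 549.75
Round up → n₁ = 550; n₂ = r·n₁ = 2 × 550 = 1100.

n₁ = 550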